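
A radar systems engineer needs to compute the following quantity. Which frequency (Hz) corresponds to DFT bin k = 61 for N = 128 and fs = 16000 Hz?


Frequency of DFT bin k:
f_k = k * fs / N
    = 61 * 16000 / 128
    = 976000 / 128
    = 7625.0 Hz

7625.0 Hz


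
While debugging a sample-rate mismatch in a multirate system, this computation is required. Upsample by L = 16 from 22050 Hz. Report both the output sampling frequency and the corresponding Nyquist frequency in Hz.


Step 1 — output sample rate after interpolation by L:
fs_out = L * fs_in = 16 * 22050 = 352800 Hz

Step 2 — Nyquist frequency of the output stream:
f_Nyq = fs_out / 2 = 352800 / 2 = 176400.0 Hz

fs_out = 352800 Hz; f_Nyquist = 176400.0 Hz


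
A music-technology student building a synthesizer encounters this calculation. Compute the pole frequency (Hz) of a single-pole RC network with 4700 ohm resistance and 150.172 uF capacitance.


Cutoff frequency of a first-order RC filter:
fc = 1 / (2 * pi * R * C)
C = 150.172 uF = 0.000150172 F
fc = 1 / (2 * pi * 4700 * 0.000150172)
   = 1 / 4.4347249685639
   = 0.225493 Hz

0.225493 Hz


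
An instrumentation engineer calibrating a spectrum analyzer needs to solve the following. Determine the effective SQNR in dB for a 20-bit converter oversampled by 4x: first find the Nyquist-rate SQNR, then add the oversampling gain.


Step 1 — baseline SQNR at Nyquist:
SQNR_base = 6.02*N + 1.76
          = 6.02*20 + 1.76
          = 122.16 dB

Step 2 — oversampling processing gain:
G = 10*log10(OSR) = 10*log10(4) = 6.02 dB

Step 3 — total:
SQNR_total = 122.16 + 6.02 = 128.18 dB

Base SQNR = 122.16 dB; oversampled SQNR = 128.18 dB


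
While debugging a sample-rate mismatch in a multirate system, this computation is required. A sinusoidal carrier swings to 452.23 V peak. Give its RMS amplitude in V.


RMS voltage for a sinusoidal waveform:
V_rms = V_peak / sqrt(2)
      = 452.23 / 1.414214
      = 319.775 V

319.775 V


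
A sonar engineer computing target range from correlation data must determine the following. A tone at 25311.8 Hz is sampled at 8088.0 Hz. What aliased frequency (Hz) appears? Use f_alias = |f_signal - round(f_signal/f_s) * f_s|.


Compute the nearest integer multiple of fs to the signal:
n = round(25311.8 / 8088.0) = 3
f_alias = |25311.8 - 3 * 8088.0|
        = |25311.8 - 24264.0|
        = 1047.8 Hz

1047.8


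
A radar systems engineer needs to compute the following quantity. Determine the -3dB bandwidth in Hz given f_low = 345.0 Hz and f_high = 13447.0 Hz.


Bandwidth is the difference of -3dB frequencies:
BW = f_high - f_low
   = 13447.0 - 345.0
   = 13102.0 Hz

13102.0 Hz


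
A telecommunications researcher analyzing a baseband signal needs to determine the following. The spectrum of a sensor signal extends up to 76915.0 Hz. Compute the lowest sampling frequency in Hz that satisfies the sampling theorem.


The Nyquist rate is twice the maximum frequency component.
fs_min = 2 * fmax
      = 2 * 76915.0
      = 153830.0 Hz

153830.0


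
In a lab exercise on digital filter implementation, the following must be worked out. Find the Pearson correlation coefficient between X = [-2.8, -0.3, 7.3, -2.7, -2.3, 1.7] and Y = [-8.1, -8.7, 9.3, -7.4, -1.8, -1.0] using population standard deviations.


Pearson correlation coefficient (population):
r = cov(X,Y) / (std(X) * std(Y))
Mean X = 0.15, Mean Y = -2.95
Cov(X,Y) = 19.709167
Std(X) = 3.571998, Std(Y) = 6.252666
r = 0.8825

0.8825


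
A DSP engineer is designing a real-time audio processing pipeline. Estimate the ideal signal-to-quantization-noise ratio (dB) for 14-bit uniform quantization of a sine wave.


Theoretical SNR for a full-scale sinusoid:
SNR = 6.02 * N + 1.76
    = 6.02 * 14 + 1.76
    = 84.28 + 1.76
    = 86.04 dB

86.04 dB


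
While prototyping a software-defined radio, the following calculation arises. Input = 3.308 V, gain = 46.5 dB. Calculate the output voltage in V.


Output voltage from dB gain:
V_out = V_in * 10^(gain_dB / 20)
      = 3.308 * 10^(46.5 / 20)
      = 3.308 * 211.348904
      = 699.1422 V

699.1422 V


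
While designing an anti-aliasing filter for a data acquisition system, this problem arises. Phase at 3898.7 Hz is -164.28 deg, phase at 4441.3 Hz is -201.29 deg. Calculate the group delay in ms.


Group delay from phase difference:
tau = -d(phi)/d(omega)
d(phi) = -37.01 deg = -0.645946 rad
d(omega) = 2*pi*(4441.3 - 3898.7) = 3409.2563 rad/s
tau = -(-0.645946) / 3409.2563
    = 0.1895 ms

0.1895 ms


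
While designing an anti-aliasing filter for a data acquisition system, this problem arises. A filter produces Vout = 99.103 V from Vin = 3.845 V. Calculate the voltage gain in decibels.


Voltage gain in dB:
G = 20 * log10(Vout / Vin)
  = 20 * log10(99.103 / 3.845)
  = 20 * log10(25.774512)
  = 20 * 1.41119
  = 28.22 dB

28.22 dB


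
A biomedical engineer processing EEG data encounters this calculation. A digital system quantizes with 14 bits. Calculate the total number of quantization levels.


Number of quantization levels = 2^N
= 2^14
= 16384

16384


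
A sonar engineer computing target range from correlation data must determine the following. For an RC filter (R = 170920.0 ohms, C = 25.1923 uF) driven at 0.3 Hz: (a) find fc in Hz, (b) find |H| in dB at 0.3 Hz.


Step 1 — cutoff frequency:
fc = 1 / (2*pi*R*C)
C = 25.1923 uF = 2.51923e-05 F
fc = 1 / (2*pi*170920.0*2.51923e-05)
   = 0.0369623 Hz

Step 2 — magnitude at f = 0.3 Hz:
|H(f)| = 1 / sqrt(1 + (f/fc)^2)
f/fc = 0.3 / 0.0369623 = 8.116378
|H| = 1 / sqrt(1 + 65.875592) = 0.122283
|H|_dB = 20*log10(0.122283) = -18.25 dB

fc = 0.0369623 Hz; |H(0.3 Hz)| = -18.25 dB


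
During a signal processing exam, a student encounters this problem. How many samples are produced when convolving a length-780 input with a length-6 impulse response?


Linear convolution output length:
L = N + M - 1
  = 780 + 6 - 1
  = 785 samples

785


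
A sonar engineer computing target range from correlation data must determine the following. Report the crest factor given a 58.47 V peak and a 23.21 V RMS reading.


Crest factor is the ratio of peak to RMS:
CF = V_peak / V_rms
   = 58.47 / 23.21
   = 2.5192

2.5192


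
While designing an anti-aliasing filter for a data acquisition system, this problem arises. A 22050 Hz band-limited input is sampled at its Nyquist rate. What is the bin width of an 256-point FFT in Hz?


Step 1 — Nyquist sampling rate:
fs = 2 * fmax = 2 * 22050 = 44100 Hz

Step 2 — DFT bin spacing:
df = fs / N = 44100 / 256 = 172.2656 Hz

172.2656 Hz


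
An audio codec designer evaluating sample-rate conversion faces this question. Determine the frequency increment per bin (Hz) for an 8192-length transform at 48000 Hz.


DFT frequency resolution:
df = fs / N
   = 48000 / 8192
   = 5.8594 Hz

5.8594 Hz


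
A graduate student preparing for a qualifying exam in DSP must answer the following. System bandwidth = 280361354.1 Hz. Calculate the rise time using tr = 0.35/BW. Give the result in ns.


Rise time from bandwidth relationship:
tr = 0.35 / BW
   = 0.35 / 280361354.1
   = 1.248388891e-09 s
   = 1.2484 ns

1.2484 ns


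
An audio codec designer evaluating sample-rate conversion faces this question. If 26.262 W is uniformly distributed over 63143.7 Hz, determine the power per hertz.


Power spectral density:
PSD = P / BW
    = 26.262 / 63143.7
    = 0.00041591 W/Hz

0.00041591 W/Hz


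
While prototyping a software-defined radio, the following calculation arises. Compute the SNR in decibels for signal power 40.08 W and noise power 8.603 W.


SNR in decibels:
SNR = 10 * log10(Ps / Pn)
    = 10 * log10(40.08 / 8.603)
    = 10 * log10(4.6588)
    = 10 * 0.6683
    = 6.68 dB

6.68 dB


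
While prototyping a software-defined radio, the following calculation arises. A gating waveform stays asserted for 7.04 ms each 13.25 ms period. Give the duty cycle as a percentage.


Duty cycle as a percentage:
DC = (t_on / T) * 100
   = (7.04 / 13.25) * 100
   = 0.531321 * 100
   = 53.13 %

53.13 %


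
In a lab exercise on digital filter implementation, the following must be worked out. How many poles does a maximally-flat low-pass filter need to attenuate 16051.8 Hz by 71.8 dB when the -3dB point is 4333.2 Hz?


Butterworth filter order formula:
n = log10(10^(A/10) - 1) / (2 * log10(f_stop/f_pass))
10^(71.8/10) - 1 = 15135611.4844
f_stop/f_pass = 16051.8 / 4333.2 = 3.7044
n = 6.3125 -> ceil = 7

7


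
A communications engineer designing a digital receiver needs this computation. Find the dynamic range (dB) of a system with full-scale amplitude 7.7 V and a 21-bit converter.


Dynamic range from full-scale to LSB:
V_min = V_max / 2^bits = 7.7 / 2^21
DR = 20 * log10(V_max / V_min)
   = 20 * log10(2^21)
   = 20 * 21 * log10(2)
   = 126.43 dB

126.43 dB


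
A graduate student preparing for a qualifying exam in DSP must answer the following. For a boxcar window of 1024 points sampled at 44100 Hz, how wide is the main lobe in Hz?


Main lobe width for a rectangular window:
Width = 2 * fs / N
      = 2 * 44100 / 1024
      = 88200 / 1024
      = 86.133 Hz

86.133 Hz


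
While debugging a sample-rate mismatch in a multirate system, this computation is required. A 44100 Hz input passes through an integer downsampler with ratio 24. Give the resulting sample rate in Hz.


Decimation reduces the sample rate:
fs_out = fs_in / M
       = 44100 / 24
       = 1837.5 Hz

1837.5 Hz


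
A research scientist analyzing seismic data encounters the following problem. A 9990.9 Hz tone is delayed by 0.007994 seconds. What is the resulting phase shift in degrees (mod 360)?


Phase shift from frequency and time delay:
phi = 360 * f * t_delay
    = 360 * 9990.9 * 0.007994
    = 28752.21 degrees
    mod 360 = 312.21 degrees

312.21 degrees


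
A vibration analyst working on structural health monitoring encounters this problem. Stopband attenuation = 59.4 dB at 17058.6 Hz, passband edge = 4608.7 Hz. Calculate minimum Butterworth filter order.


Butterworth filter order formula:
n = log10(10^(A/10) - 1) / (2 * log10(f_stop/f_pass))
10^(59.4/10) - 1 = 870962.59
f_stop/f_pass = 17058.6 / 4608.7 = 3.7014
n = 5.2255 -> ceil = 6

6


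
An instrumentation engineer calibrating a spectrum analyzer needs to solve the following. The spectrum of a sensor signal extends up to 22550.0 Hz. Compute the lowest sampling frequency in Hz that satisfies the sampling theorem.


The Nyquist rate is twice the maximum frequency component.
fs_min = 2 * fmax
      = 2 * 22550.0
      = 45100.0 Hz

45100.0


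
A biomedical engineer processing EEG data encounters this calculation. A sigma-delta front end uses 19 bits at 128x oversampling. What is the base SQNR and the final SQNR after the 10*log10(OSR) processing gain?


Step 1 — baseline SQNR at Nyquist:
SQNR_base = 6.02*N + 1.76
          = 6.02*19 + 1.76
          = 116.14 dB

Step 2 — oversampling processing gain:
G = 10*log10(OSR) = 10*log10(128) = 21.07 dB

Step 3 — total:
SQNR_total = 116.14 + 21.07 = 137.21 dB

Base SQNR = 116.14 dB; oversampled SQNR = 137.21 dB


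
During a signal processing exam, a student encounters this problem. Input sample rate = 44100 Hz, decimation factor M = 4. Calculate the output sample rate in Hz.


Decimation reduces the sample rate:
fs_out = fs_in / M
       = 44100 / 4
       = 11025.0 Hz

11025.0 Hz


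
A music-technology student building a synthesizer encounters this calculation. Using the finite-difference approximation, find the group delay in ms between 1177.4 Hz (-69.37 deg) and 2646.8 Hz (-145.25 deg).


Group delay from phase difference:
tau = -d(phi)/d(omega)
d(phi) = -75.88 deg = -1.324356 rad
d(omega) = 2*pi*(2646.8 - 1177.4) = 9232.5125 rad/s
tau = -(-1.324356) / 9232.5125
    = 0.1434 ms

0.1434 ms


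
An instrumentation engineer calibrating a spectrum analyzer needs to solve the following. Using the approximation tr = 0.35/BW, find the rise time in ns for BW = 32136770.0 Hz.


Rise time from bandwidth relationship:
tr = 0.35 / BW
   = 0.35 / 32136770.0
   = 1.089095139e-08 s
   = 10.891 ns

10.891 ns


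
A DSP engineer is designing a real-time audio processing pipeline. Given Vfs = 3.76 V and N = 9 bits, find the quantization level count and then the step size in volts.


Step 1 — number of quantization levels:
L = 2^N = 2^9 = 512

Step 2 — LSB step size:
delta = Vfs / L
      = 3.76 / 512
      = 0.00734375 V

Levels = 512; step size = 0.00734375 V


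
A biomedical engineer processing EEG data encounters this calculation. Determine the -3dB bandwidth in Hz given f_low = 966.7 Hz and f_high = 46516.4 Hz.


Bandwidth is the difference of -3dB frequencies:
BW = f_high - f_low
   = 46516.4 - 966.7
   = 45549.7 Hz

45549.7 Hz


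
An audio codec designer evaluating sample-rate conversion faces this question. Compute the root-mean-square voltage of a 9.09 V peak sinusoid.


RMS voltage for a sinusoidal waveform:
V_rms = V_peak / sqrt(2)
      = 9.09 / 1.414214
      = 6.428 V

6.428 V


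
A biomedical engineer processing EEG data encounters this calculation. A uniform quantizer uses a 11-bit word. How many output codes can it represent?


Number of quantization levels = 2^N
= 2^11
= 2048

2048


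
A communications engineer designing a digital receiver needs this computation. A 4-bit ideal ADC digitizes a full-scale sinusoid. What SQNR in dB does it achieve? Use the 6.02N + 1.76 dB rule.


Theoretical SNR for a full-scale sinusoid:
SNR = 6.02 * N + 1.76
    = 6.02 * 4 + 1.76
    = 24.08 + 1.76
    = 25.84 dB

25.84 dB


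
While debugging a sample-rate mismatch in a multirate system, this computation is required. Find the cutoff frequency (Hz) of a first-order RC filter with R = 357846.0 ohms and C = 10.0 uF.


Cutoff frequency of a first-order RC filter:
fc = 1 / (2 * pi * R * C)
C = 10.0 uF = 1e-05 F
fc = 1 / (2 * pi * 357846.0 * 1e-05)
   = 1 / 22.48412729433
   = 0.044476 Hz

0.044476 Hz


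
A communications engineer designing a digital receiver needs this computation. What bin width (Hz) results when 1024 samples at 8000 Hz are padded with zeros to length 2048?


Frequency resolution after zero-padding:
N_padded = 1024 * 2 = 2048
df = fs / N_padded
   = 8000 / 2048
   = 3.9062 Hz

3.9062 Hz


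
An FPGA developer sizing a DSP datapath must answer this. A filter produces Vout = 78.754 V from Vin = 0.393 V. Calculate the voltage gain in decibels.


Voltage gain in dB:
G = 20 * log10(Vout / Vin)
  = 20 * log10(78.754 / 0.393)
  = 20 * log10(200.391858)
  = 20 * 2.30188
  = 46.04 dB

46.04 dB


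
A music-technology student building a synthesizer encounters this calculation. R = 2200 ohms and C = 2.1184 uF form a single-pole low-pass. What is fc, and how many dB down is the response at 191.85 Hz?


Step 1 — cutoff frequency:
fc = 1 / (2*pi*R*C)
C = 2.1184 uF = 2.1184e-06 F
fc = 1 / (2*pi*2200*2.1184e-06)
   = 34.1499 Hz

Step 2 — magnitude at f = 191.85 Hz:
|H(f)| = 1 / sqrt(1 + (f/fc)^2)
f/fc = 191.85 / 34.1499 = 5.617879
|H| = 1 / sqrt(1 + 31.560564) = 0.1752484
|H|_dB = 20*log10(0.1752484) = -15.13 dB

fc = 34.1499 Hz; |H(191.85 Hz)| = -15.13 dB


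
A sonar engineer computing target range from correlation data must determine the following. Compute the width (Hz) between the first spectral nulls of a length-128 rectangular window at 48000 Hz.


Main lobe width for a rectangular window:
Width = 2 * fs / N
      = 2 * 48000 / 128
      = 96000 / 128
      = 750.0 Hz

750.0 Hz


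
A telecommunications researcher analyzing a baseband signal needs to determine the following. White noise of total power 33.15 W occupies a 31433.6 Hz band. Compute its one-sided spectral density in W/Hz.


Power spectral density:
PSD = P / BW
    = 33.15 / 31433.6
    = 0.0010546 W/Hz

0.0010546 W/Hz


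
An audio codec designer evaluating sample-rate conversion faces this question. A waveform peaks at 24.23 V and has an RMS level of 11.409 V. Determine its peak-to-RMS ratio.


Crest factor is the ratio of peak to RMS:
CF = V_peak / V_rms
   = 24.23 / 11.409
   = 2.1238

2.1238


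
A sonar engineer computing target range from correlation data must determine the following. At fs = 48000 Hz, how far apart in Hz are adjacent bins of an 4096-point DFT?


DFT frequency resolution:
df = fs / N
   = 48000 / 4096
   = 11.7188 Hz

11.7188 Hz


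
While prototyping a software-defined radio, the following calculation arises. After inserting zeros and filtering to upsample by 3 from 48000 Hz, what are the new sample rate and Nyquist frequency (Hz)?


Step 1 — output sample rate after interpolation by L:
fs_out = L * fs_in = 3 * 48000 = 144000 Hz

Step 2 — Nyquist frequency of the output stream:
f_Nyq = fs_out / 2 = 144000 / 2 = 72000.0 Hz

fs_out = 144000 Hz; f_Nyquist = 72000.0 Hz


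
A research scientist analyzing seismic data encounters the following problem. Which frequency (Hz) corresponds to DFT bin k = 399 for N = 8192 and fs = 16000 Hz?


Frequency of DFT bin k:
f_k = k * fs / N
    = 399 * 16000 / 8192
    = 6384000 / 8192
    = 779.297 Hz

779.297 Hz


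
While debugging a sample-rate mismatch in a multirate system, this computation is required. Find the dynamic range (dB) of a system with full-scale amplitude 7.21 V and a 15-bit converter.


Dynamic range from full-scale to LSB:
V_min = V_max / 2^bits = 7.21 / 2^15
DR = 20 * log10(V_max / V_min)
   = 20 * log10(2^15)
   = 20 * 15 * log10(2)
   = 90.31 dB

90.31 dB


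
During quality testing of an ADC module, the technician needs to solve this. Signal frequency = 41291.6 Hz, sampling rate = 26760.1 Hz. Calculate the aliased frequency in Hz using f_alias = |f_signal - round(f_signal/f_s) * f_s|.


Compute the nearest integer multiple of fs to the signal:
n = round(41291.6 / 26760.1) = 2
f_alias = |41291.6 - 2 * 26760.1|
        = |41291.6 - 53520.2|
        = 12228.6 Hz

12228.6


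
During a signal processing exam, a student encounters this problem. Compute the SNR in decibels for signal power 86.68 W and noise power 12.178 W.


SNR in decibels:
SNR = 10 * log10(Ps / Pn)
    = 10 * log10(86.68 / 12.178)
    = 10 * log10(7.1178)
    = 10 * 0.8523
    = 8.52 dB

8.52 dB


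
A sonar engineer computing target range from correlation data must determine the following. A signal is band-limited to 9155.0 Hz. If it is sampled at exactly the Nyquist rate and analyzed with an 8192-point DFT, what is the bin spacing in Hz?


Step 1 — Nyquist sampling rate:
fs = 2 * fmax = 2 * 9155.0 = 18310.0 Hz

Step 2 — DFT bin spacing:
df = fs / N = 18310.0 / 8192 = 2.2351 Hz

2.2351 Hz


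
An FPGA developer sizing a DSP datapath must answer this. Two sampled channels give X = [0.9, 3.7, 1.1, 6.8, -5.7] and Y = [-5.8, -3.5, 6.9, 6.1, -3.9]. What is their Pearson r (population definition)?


Pearson correlation coefficient (population):
r = cov(X,Y) / (std(X) * std(Y))
Mean X = 1.36, Mean Y = -0.04
Cov(X,Y) = 10.6804
Std(X) = 4.12776, Std(Y) = 5.402074
r = 0.479

0.479


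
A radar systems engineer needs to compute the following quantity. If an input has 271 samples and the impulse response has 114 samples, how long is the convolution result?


Linear convolution output length:
L = N + M - 1
  = 271 + 114 - 1
  = 384 samples

384


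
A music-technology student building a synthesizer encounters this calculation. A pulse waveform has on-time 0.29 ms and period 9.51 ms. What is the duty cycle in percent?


Duty cycle as a percentage:
DC = (t_on / T) * 100
   = (0.29 / 9.51) * 100
   = 0.030494 * 100
   = 3.05 %

3.05 %


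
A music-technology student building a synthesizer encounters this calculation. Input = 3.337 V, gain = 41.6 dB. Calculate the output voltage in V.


Output voltage from dB gain:
V_out = V_in * 10^(gain_dB / 20)
      = 3.337 * 10^(41.6 / 20)
      = 3.337 * 120.226443
      = 401.1956 V

401.1956 V


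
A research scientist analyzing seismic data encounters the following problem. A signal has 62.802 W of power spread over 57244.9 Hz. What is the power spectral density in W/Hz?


Power spectral density:
PSD = P / BW
    = 62.802 / 57244.9
    = 0.00109708 W/Hz

0.00109708 W/Hz


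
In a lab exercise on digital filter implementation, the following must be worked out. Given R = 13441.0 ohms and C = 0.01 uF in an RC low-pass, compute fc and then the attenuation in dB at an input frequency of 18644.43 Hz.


Step 1 — cutoff frequency:
fc = 1 / (2*pi*R*C)
C = 0.01 uF = 1e-08 F
fc = 1 / (2*pi*13441.0*1e-08)
   = 1184.1 Hz

Step 2 — magnitude at f = 18644.43 Hz:
|H(f)| = 1 / sqrt(1 + (f/fc)^2)
f/fc = 18644.43 / 1184.1 = 15.745655
|H| = 1 / sqrt(1 + 247.925651) = 0.0633819
|H|_dB = 20*log10(0.0633819) = -23.96 dB

fc = 1184.1 Hz; |H(18644.43 Hz)| = -23.96 dB


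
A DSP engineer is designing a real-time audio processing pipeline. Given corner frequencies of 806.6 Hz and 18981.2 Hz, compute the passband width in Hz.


Bandwidth is the difference of -3dB frequencies:
BW = f_high - f_low
   = 18981.2 - 806.6
   = 18174.6 Hz

18174.6 Hz


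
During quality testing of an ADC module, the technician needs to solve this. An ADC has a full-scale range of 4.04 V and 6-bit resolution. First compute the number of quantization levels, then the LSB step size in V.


Step 1 — number of quantization levels:
L = 2^N = 2^6 = 64

Step 2 — LSB step size:
delta = Vfs / L
      = 4.04 / 64
      = 0.063125 V

Levels = 64; step size = 0.063125 V


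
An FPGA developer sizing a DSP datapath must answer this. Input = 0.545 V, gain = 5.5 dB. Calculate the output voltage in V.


Output voltage from dB gain:
V_out = V_in * 10^(gain_dB / 20)
      = 0.545 * 10^(5.5 / 20)
      = 0.545 * 1.883649
      = 1.0266 V

1.0266 V


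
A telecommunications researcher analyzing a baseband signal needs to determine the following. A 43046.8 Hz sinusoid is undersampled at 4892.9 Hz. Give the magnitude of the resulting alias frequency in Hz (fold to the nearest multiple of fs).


Compute the nearest integer multiple of fs to the signal:
n = round(43046.8 / 4892.9) = 9
f_alias = |43046.8 - 9 * 4892.9|
        = |43046.8 - 44036.1|
        = 989.3 Hz

989.3


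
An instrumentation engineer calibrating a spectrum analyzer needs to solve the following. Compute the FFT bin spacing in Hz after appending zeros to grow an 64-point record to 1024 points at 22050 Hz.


Frequency resolution after zero-padding:
N_padded = 64 * 16 = 1024
df = fs / N_padded
   = 22050 / 1024
   = 21.5332 Hz

21.5332 Hz


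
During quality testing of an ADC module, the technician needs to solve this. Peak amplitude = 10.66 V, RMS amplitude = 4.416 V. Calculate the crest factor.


Crest factor is the ratio of peak to RMS:
CF = V_peak / V_rms
   = 10.66 / 4.416
   = 2.4139

2.4139


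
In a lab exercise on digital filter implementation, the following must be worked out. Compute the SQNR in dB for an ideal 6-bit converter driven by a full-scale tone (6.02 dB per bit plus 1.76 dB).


Theoretical SNR for a full-scale sinusoid:
SNR = 6.02 * N + 1.76
    = 6.02 * 6 + 1.76
    = 36.12 + 1.76
    = 37.88 dB

37.88 dB


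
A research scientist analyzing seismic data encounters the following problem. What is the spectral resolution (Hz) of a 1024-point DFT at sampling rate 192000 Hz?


DFT frequency resolution:
df = fs / N
   = 192000 / 1024
   = 187.5 Hz

187.5 Hz


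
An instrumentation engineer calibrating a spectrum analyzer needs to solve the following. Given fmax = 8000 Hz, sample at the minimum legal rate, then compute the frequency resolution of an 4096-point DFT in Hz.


Step 1 — Nyquist sampling rate:
fs = 2 * fmax = 2 * 8000 = 16000 Hz

Step 2 — DFT bin spacing:
df = fs / N = 16000 / 4096 = 3.9062 Hz

3.9062 Hz


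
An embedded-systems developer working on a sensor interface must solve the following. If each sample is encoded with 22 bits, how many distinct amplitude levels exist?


Number of quantization levels = 2^N
= 2^22
= 4194304

4194304


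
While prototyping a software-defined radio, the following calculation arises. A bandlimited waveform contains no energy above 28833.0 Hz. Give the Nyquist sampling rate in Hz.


The Nyquist rate is twice the maximum frequency component.
fs_min = 2 * fmax
      = 2 * 28833.0
      = 57666.0 Hz

57666.0


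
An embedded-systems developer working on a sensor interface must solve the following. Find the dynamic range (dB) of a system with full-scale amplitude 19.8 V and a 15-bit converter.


Dynamic range from full-scale to LSB:
V_min = V_max / 2^bits = 19.8 / 2^15
DR = 20 * log10(V_max / V_min)
   = 20 * log10(2^15)
   = 20 * 15 * log10(2)
   = 90.31 dB

90.31 dB


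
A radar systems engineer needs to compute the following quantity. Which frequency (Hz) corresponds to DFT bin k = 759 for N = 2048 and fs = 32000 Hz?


Frequency of DFT bin k:
f_k = k * fs / N
    = 759 * 32000 / 2048
    = 24288000 / 2048
    = 11859.375 Hz

11859.375 Hz


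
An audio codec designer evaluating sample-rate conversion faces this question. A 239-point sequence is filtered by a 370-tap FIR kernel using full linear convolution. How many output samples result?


Linear convolution output length:
L = N + M - 1
  = 239 + 370 - 1
  = 608 samples

608


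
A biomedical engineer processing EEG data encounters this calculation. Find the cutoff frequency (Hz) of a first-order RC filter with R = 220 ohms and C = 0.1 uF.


Cutoff frequency of a first-order RC filter:
fc = 1 / (2 * pi * R * C)
C = 0.1 uF = 1e-07 F
fc = 1 / (2 * pi * 220 * 1e-07)
   = 1 / 0.00013823007675795
   = 7234.315595 Hz

7234.315595 Hz


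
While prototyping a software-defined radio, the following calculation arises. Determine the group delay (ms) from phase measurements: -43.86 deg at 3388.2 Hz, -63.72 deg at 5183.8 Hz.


Group delay from phase difference:
tau = -d(phi)/d(omega)
d(phi) = -19.86 deg = -0.346622 rad
d(omega) = 2*pi*(5183.8 - 3388.2) = 11282.0875 rad/s
tau = -(-0.346622) / 11282.0875
    = 0.0307 ms

0.0307 ms


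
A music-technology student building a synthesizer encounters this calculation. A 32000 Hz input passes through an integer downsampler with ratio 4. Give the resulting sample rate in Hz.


Decimation reduces the sample rate:
fs_out = fs_in / M
       = 32000 / 4
       = 8000.0 Hz

8000.0 Hz


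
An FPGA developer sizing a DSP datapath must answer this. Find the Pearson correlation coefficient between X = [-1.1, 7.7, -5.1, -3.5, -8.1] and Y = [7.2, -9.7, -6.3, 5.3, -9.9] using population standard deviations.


Pearson correlation coefficient (population):
r = cov(X,Y) / (std(X) * std(Y))
Mean X = -2.02, Mean Y = -2.68
Cov(X,Y) = -3.1816
Std(X) = 5.365967, Std(Y) = 7.427086
r = -0.0798

-0.0798


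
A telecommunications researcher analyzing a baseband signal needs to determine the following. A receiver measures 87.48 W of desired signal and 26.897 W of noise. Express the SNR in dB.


SNR in decibels:
SNR = 10 * log10(Ps / Pn)
    = 10 * log10(87.48 / 26.897)
    = 10 * log10(3.2524)
    = 10 * 0.5122
    = 5.12 dB

5.12 dB


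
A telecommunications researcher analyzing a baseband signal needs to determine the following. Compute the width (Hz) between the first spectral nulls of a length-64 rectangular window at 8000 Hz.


Main lobe width for a rectangular window:
Width = 2 * fs / N
      = 2 * 8000 / 64
      = 16000 / 64
      = 250.0 Hz

250.0 Hz


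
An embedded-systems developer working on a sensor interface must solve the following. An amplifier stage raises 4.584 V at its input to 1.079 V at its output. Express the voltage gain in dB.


Voltage gain in dB:
G = 20 * log10(Vout / Vin)
  = 20 * log10(1.079 / 4.584)
  = 20 * log10(0.235384)
  = 20 * -0.628223
  = -12.56 dB

-12.56 dB


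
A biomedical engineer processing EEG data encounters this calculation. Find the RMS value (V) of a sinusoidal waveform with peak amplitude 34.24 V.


RMS voltage for a sinusoidal waveform:
V_rms = V_peak / sqrt(2)
      = 34.24 / 1.414214
      = 24.211 V

24.211 V


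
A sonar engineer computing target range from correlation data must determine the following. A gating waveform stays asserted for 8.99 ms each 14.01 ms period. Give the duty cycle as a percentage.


Duty cycle as a percentage:
DC = (t_on / T) * 100
   = (8.99 / 14.01) * 100
   = 0.641685 * 100
   = 64.17 %

64.17 %


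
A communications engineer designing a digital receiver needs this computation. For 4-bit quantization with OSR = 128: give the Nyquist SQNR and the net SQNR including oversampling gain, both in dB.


Step 1 — baseline SQNR at Nyquist:
SQNR_base = 6.02*N + 1.76
          = 6.02*4 + 1.76
          = 25.84 dB

Step 2 — oversampling processing gain:
G = 10*log10(OSR) = 10*log10(128) = 21.07 dB

Step 3 — total:
SQNR_total = 25.84 + 21.07 = 46.91 dB

Base SQNR = 25.84 dB; oversampled SQNR = 46.91 dB


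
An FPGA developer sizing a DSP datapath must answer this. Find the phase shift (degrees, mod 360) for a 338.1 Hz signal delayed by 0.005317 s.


Phase shift from frequency and time delay:
phi = 360 * f * t_delay
    = 360 * 338.1 * 0.005317
    = 647.16 degrees
    mod 360 = 287.16 degrees

287.16 degrees


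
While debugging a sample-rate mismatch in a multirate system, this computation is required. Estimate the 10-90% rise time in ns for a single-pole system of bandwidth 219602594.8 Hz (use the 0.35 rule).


Rise time from bandwidth relationship:
tr = 0.35 / BW
   = 0.35 / 219602594.8
   = 1.593788089e-09 s
   = 1.5938 ns

1.5938 ns


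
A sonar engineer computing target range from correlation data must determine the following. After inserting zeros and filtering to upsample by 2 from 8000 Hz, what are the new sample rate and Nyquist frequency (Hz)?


Step 1 — output sample rate after interpolation by L:
fs_out = L * fs_in = 2 * 8000 = 16000 Hz

Step 2 — Nyquist frequency of the output stream:
f_Nyq = fs_out / 2 = 16000 / 2 = 8000.0 Hz

fs_out = 16000 Hz; f_Nyquist = 8000.0 Hz


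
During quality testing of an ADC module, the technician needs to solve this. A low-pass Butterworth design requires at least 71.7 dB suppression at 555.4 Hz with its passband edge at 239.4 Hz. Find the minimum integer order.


Butterworth filter order formula:
n = log10(10^(A/10) - 1) / (2 * log10(f_stop/f_pass))
10^(71.7/10) - 1 = 14791082.8817
f_stop/f_pass = 555.4 / 239.4 = 2.32
n = 9.809 -> ceil = 10

10


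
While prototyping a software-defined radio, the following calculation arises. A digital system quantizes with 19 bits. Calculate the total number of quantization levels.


Number of quantization levels = 2^N
= 2^19
= 524288

524288


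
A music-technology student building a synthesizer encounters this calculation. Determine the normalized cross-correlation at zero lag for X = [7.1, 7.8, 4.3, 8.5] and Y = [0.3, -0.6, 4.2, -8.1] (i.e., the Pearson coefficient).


Pearson correlation coefficient (population):
r = cov(X,Y) / (std(X) * std(Y))
Mean X = 6.925, Mean Y = -1.05
Cov(X,Y) = -6.06375
Std(X) = 1.594326, Std(Y) = 4.452247
r = -0.8542

-0.8542


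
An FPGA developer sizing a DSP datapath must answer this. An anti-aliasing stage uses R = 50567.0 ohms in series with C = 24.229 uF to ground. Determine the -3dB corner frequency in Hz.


Cutoff frequency of a first-order RC filter:
fc = 1 / (2 * pi * R * C)
C = 24.229 uF = 2.4229e-05 F
fc = 1 / (2 * pi * 50567.0 * 2.4229e-05)
   = 1 / 7.6980822536726
   = 0.129902 Hz

0.129902 Hz


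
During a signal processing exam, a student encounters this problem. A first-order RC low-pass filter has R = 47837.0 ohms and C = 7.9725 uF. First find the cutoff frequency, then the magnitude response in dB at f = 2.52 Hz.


Step 1 — cutoff frequency:
fc = 1 / (2*pi*R*C)
C = 7.9725 uF = 7.9725e-06 F
fc = 1 / (2*pi*47837.0*7.9725e-06)
   = 0.417313 Hz

Step 2 — magnitude at f = 2.52 Hz:
|H(f)| = 1 / sqrt(1 + (f/fc)^2)
f/fc = 2.52 / 0.417313 = 6.038633
|H| = 1 / sqrt(1 + 36.465089) = 0.1633754
|H|_dB = 20*log10(0.1633754) = -15.74 dB

fc = 0.417313 Hz; |H(2.52 Hz)| = -15.74 dB


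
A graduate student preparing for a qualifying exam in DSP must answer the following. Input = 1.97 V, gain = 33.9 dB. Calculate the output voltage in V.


Output voltage from dB gain:
V_out = V_in * 10^(gain_dB / 20)
      = 1.97 * 10^(33.9 / 20)
      = 1.97 * 49.545019
      = 97.6037 V

97.6037 V


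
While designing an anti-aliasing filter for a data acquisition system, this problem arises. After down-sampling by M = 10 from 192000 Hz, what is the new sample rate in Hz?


Decimation reduces the sample rate:
fs_out = fs_in / M
       = 192000 / 10
       = 19200.0 Hz

19200.0 Hz


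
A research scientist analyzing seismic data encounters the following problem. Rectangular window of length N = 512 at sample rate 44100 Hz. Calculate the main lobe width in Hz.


Main lobe width for a rectangular window:
Width = 2 * fs / N
      = 2 * 44100 / 512
      = 88200 / 512
      = 172.266 Hz

172.266 Hz


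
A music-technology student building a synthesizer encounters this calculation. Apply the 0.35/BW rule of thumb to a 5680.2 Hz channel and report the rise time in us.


Rise time from bandwidth relationship:
tr = 0.35 / BW
   = 0.35 / 5680.2
   = 6.161754868e-05 s
   = 61.6175 us

61.6175 us


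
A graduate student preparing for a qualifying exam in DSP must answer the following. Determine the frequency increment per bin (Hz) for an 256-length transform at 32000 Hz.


DFT frequency resolution:
df = fs / N
   = 32000 / 256
   = 125.0 Hz

125.0 Hz


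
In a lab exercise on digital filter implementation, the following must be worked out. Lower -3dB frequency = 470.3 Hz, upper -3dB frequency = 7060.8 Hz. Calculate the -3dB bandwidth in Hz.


Bandwidth is the difference of -3dB frequencies:
BW = f_high - f_low
   = 7060.8 - 470.3
   = 6590.5 Hz

6590.5 Hz


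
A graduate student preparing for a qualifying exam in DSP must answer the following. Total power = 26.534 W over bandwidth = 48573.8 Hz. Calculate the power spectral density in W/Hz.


Power spectral density:
PSD = P / BW
    = 26.534 / 48573.8
    = 0.00054626 W/Hz

0.00054626 W/Hz


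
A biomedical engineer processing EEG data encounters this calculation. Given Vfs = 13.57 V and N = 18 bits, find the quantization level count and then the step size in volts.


Step 1 — number of quantization levels:
L = 2^N = 2^18 = 262144

Step 2 — LSB step size:
delta = Vfs / L
      = 13.57 / 262144
      = 5.177e-05 V

Levels = 262144; step size = 5.177e-05 V


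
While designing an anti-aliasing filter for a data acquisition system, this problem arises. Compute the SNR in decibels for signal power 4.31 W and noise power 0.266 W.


SNR in decibels:
SNR = 10 * log10(Ps / Pn)
    = 10 * log10(4.31 / 0.266)
    = 10 * log10(16.203)
    = 10 * 1.2096
    = 12.1 dB

12.1 dB


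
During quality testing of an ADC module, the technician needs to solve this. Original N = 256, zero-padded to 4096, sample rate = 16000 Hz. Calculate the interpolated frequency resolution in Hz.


Frequency resolution after zero-padding:
N_padded = 256 * 16 = 4096
df = fs / N_padded
   = 16000 / 4096
   = 3.9062 Hz

3.9062 Hz


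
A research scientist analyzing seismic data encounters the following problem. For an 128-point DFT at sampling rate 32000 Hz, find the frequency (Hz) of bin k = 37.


Frequency of DFT bin k:
f_k = k * fs / N
    = 37 * 32000 / 128
    = 1184000 / 128
    = 9250.0 Hz

9250.0 Hz


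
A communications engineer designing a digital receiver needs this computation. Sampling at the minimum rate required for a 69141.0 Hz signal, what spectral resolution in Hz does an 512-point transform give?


Step 1 — Nyquist sampling rate:
fs = 2 * fmax = 2 * 69141.0 = 138282.0 Hz

Step 2 — DFT bin spacing:
df = fs / N = 138282.0 / 512 = 270.082 Hz

270.082 Hz


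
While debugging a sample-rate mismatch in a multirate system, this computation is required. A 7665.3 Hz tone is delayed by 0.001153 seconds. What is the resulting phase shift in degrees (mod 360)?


Phase shift from frequency and time delay:
phi = 360 * f * t_delay
    = 360 * 7665.3 * 0.001153
    = 3181.71 degrees
    mod 360 = 301.71 degrees

301.71 degrees


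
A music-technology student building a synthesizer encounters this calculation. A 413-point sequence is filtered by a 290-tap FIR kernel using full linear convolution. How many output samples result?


Linear convolution output length:
L = N + M - 1
  = 413 + 290 - 1
  = 702 samples

702


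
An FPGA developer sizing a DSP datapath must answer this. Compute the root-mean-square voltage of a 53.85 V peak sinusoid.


RMS voltage for a sinusoidal waveform:
V_rms = V_peak / sqrt(2)
      = 53.85 / 1.414214
      = 38.078 V

38.078 V


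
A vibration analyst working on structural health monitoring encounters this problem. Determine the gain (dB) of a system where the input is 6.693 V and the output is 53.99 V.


Voltage gain in dB:
G = 20 * log10(Vout / Vin)
  = 20 * log10(53.99 / 6.693)
  = 20 * log10(8.066637)
  = 20 * 0.906693
  = 18.13 dB

18.13 dB


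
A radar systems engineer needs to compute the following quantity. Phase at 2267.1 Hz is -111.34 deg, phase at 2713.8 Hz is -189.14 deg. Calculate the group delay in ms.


Group delay from phase difference:
tau = -d(phi)/d(omega)
d(phi) = -77.8 deg = -1.357866 rad
d(omega) = 2*pi*(2713.8 - 2267.1) = 2806.6989 rad/s
tau = -(-1.357866) / 2806.6989
    = 0.4838 ms

0.4838 ms


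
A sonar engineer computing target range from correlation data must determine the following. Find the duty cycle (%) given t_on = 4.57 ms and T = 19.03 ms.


Duty cycle as a percentage:
DC = (t_on / T) * 100
   = (4.57 / 19.03) * 100
   = 0.240147 * 100
   = 24.01 %

24.01 %


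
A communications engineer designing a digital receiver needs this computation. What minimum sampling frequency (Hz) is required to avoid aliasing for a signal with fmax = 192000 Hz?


The Nyquist rate is twice the maximum frequency component.
fs_min = 2 * fmax
      = 2 * 192000
      = 384000 Hz

384000


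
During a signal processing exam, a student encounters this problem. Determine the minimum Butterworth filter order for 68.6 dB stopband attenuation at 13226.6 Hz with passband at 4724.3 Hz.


Butterworth filter order formula:
n = log10(10^(A/10) - 1) / (2 * log10(f_stop/f_pass))
10^(68.6/10) - 1 = 7244358.6007
f_stop/f_pass = 13226.6 / 4724.3 = 2.7997
n = 7.6715 -> ceil = 8

8


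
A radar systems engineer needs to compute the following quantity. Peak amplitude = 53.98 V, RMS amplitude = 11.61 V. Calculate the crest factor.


Crest factor is the ratio of peak to RMS:
CF = V_peak / V_rms
   = 53.98 / 11.61
   = 4.6494

4.6494


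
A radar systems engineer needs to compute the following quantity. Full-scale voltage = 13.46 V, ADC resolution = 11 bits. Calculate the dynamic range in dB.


Dynamic range from full-scale to LSB:
V_min = V_max / 2^bits = 13.46 / 2^11
DR = 20 * log10(V_max / V_min)
   = 20 * log10(2^11)
   = 20 * 11 * log10(2)
   = 66.23 dB

66.23 dB


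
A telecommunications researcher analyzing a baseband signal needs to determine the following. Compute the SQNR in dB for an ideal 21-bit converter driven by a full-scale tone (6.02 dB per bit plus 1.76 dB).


Theoretical SNR for a full-scale sinusoid:
SNR = 6.02 * N + 1.76
    = 6.02 * 21 + 1.76
    = 126.42 + 1.76
    = 128.18 dB

128.18 dB


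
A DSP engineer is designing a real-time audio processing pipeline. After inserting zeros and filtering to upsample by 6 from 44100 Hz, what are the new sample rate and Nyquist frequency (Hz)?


Step 1 — output sample rate after interpolation by L:
fs_out = L * fs_in = 6 * 44100 = 264600 Hz

Step 2 — Nyquist frequency of the output stream:
f_Nyq = fs_out / 2 = 264600 / 2 = 132300.0 Hz

fs_out = 264600 Hz; f_Nyquist = 132300.0 Hz
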